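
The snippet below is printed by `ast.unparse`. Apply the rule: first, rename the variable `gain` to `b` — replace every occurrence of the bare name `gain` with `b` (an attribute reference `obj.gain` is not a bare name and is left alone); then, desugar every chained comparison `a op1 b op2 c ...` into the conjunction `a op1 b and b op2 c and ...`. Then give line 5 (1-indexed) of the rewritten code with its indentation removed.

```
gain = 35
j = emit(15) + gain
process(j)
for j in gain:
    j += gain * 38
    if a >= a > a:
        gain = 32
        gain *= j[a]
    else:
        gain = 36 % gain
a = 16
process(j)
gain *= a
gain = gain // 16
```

j += b * 38

Transformed code:
b = 35
j = emit(15) + b
process(j)
for j in b:
    j += b * 38
    if a >= a and a > a:
        b = 32
        b *= j[a]
    else:
        b = 36 % b
a = 16
process(j)
b *= a
b = b // 16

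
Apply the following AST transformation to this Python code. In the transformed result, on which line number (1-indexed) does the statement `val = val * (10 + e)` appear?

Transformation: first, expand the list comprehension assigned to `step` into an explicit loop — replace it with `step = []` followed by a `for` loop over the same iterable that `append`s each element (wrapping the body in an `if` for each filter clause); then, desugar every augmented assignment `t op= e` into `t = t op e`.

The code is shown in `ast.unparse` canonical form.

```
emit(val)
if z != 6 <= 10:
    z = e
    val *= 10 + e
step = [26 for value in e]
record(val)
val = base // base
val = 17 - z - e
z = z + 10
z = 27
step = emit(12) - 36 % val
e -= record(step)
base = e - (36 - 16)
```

Transformed code:
emit(val)
if z != 6 <= 10:
    z = e
    val = val * (10 + e)
step = []
for value in e:
    step.append(26)
record(val)
val = base // base
val = 17 - z - e
z = z + 10
z = 27
step = emit(12) - 36 % val
e = e - record(step)
base = e - (36 - 16)

4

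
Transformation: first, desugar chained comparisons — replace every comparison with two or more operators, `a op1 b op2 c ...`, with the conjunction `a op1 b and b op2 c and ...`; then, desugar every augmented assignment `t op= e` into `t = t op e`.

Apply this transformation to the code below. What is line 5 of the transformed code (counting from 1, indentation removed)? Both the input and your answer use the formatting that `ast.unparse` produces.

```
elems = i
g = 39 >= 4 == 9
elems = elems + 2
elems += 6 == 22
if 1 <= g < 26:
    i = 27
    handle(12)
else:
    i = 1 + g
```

Transformed code:
elems = i
g = 39 >= 4 and 4 == 9
elems = elems + 2
elems = elems + (6 == 22)
if 1 <= g and g < 26:
    i = 27
    handle(12)
else:
    i = 1 + g

if 1 <= g and g < 26:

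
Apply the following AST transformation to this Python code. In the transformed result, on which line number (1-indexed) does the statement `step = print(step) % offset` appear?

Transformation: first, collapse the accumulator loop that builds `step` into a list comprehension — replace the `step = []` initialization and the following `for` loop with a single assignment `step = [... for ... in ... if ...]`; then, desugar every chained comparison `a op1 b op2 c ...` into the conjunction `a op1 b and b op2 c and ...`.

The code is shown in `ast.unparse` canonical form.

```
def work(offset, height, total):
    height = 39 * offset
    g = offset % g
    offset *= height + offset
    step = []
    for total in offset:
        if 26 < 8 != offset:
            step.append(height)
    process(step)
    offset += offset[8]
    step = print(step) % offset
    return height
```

8

Transformed code:
def work(offset, height, total):
    height = 39 * offset
    g = offset % g
    offset *= height + offset
    step = [height for total in offset if 26 < 8 and 8 != offset]
    process(step)
    offset += offset[8]
    step = print(step) % offset
    return height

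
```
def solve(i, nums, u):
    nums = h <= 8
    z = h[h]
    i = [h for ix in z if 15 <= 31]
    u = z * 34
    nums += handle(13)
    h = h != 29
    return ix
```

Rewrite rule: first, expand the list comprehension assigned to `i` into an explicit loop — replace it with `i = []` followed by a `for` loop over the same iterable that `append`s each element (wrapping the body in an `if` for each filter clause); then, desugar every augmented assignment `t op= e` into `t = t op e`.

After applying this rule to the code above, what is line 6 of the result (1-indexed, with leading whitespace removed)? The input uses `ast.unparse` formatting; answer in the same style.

if 15 <= 31:

Transformed code:
def solve(i, nums, u):
    nums = h <= 8
    z = h[h]
    i = []
    for ix in z:
        if 15 <= 31:
            i.append(h)
    u = z * 34
    nums = nums + handle(13)
    h = h != 29
    return ix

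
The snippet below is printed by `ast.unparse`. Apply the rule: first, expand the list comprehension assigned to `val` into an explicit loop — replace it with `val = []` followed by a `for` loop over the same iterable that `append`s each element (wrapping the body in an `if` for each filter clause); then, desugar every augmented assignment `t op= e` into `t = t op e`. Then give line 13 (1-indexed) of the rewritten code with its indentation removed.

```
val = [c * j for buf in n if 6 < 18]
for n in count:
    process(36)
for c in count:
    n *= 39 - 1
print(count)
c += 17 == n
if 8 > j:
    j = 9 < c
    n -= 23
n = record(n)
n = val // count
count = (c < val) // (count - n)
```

Transformed code:
val = []
for buf in n:
    if 6 < 18:
        val.append(c * j)
for n in count:
    process(36)
for c in count:
    n = n * (39 - 1)
print(count)
c = c + (17 == n)
if 8 > j:
    j = 9 < c
    n = n - 23
n = record(n)
n = val // count
count = (c < val) // (count - n)

n = n - 23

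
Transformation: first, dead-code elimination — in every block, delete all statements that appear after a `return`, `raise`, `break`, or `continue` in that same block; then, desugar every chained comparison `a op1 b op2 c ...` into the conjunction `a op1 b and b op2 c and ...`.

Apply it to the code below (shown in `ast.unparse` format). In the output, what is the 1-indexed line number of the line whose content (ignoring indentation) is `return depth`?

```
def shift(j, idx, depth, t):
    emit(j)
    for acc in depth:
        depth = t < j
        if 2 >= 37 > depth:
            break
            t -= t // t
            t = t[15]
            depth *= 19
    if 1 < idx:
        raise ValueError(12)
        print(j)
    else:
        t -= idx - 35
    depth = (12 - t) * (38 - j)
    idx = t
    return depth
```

Transformed code:
def shift(j, idx, depth, t):
    emit(j)
    for acc in depth:
        depth = t < j
        if 2 >= 37 and 37 > depth:
            break
    if 1 < idx:
        raise ValueError(12)
    else:
        t -= idx - 35
    depth = (12 - t) * (38 - j)
    idx = t
    return depth

13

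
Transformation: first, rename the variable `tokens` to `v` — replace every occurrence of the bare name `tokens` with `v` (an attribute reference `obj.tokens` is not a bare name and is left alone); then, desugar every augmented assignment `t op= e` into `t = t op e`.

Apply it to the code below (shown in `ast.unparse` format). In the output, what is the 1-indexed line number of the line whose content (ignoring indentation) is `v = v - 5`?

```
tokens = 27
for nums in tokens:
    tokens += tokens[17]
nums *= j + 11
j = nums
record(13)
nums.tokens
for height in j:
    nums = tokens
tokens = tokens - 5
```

Transformed code:
v = 27
for nums in v:
    v = v + v[17]
nums = nums * (j + 11)
j = nums
record(13)
nums.tokens
for height in j:
    nums = v
v = v - 5

10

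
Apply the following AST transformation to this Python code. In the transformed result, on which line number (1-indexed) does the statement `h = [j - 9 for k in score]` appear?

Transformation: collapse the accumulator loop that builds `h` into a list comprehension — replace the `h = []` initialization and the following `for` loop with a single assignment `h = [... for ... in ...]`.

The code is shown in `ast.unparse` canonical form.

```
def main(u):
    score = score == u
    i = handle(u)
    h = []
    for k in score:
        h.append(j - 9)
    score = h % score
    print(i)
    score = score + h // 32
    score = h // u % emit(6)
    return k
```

4

Transformed code:
def main(u):
    score = score == u
    i = handle(u)
    h = [j - 9 for k in score]
    score = h % score
    print(i)
    score = score + h // 32
    score = h // u % emit(6)
    return k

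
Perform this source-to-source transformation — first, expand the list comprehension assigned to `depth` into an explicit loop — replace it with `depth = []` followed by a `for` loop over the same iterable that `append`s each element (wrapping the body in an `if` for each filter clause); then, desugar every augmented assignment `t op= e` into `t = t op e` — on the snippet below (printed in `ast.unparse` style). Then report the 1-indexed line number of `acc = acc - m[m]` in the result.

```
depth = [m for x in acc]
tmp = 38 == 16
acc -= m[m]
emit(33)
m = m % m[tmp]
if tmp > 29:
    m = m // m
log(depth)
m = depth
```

Transformed code:
depth = []
for x in acc:
    depth.append(m)
tmp = 38 == 16
acc = acc - m[m]
emit(33)
m = m % m[tmp]
if tmp > 29:
    m = m // m
log(depth)
m = depth

5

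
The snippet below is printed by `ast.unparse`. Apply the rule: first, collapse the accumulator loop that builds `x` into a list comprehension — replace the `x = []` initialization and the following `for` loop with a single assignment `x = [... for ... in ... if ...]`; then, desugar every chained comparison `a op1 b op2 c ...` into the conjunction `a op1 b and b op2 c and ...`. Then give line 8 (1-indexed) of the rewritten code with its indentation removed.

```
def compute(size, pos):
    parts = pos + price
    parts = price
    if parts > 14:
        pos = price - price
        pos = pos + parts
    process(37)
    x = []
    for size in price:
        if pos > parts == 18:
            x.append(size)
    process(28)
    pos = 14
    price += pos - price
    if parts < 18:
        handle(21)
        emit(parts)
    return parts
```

Transformed code:
def compute(size, pos):
    parts = pos + price
    parts = price
    if parts > 14:
        pos = price - price
        pos = pos + parts
    process(37)
    x = [size for size in price if pos > parts and parts == 18]
    process(28)
    pos = 14
    price += pos - price
    if parts < 18:
        handle(21)
        emit(parts)
    return parts

x = [size for size in price if pos > parts and parts == 18]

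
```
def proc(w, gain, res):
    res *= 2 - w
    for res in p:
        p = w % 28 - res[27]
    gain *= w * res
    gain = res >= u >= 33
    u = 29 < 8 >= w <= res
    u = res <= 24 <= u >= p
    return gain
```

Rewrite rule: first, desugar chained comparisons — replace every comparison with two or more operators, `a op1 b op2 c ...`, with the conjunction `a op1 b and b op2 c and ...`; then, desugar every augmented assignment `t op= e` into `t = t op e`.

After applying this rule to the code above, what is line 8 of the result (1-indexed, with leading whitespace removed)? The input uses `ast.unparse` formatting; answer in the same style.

Transformed code:
def proc(w, gain, res):
    res = res * (2 - w)
    for res in p:
        p = w % 28 - res[27]
    gain = gain * (w * res)
    gain = res >= u and u >= 33
    u = 29 < 8 and 8 >= w and (w <= res)
    u = res <= 24 and 24 <= u and (u >= p)
    return gain

u = res <= 24 and 24 <= u and (u >= p)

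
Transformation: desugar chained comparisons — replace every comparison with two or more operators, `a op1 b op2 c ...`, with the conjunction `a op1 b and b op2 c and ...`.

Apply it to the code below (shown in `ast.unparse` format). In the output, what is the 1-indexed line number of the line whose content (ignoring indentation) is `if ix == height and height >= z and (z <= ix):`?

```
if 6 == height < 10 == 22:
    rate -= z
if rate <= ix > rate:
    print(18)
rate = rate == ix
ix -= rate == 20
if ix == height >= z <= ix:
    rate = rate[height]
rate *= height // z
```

7

Transformed code:
if 6 == height and height < 10 and (10 == 22):
    rate -= z
if rate <= ix and ix > rate:
    print(18)
rate = rate == ix
ix -= rate == 20
if ix == height and height >= z and (z <= ix):
    rate = rate[height]
rate *= height // z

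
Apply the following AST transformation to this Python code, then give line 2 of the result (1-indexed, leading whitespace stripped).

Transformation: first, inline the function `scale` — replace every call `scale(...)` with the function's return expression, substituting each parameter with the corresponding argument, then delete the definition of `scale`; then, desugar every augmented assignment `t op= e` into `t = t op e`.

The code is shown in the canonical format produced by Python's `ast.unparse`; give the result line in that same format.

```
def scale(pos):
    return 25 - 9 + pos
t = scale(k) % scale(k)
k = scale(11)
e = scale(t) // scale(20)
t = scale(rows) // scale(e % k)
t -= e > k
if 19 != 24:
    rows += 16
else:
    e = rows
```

Transformed code:
t = (25 - 9 + k) % (25 - 9 + k)
k = 25 - 9 + 11
e = (25 - 9 + t) // (25 - 9 + 20)
t = (25 - 9 + rows) // (25 - 9 + e % k)
t = t - (e > k)
if 19 != 24:
    rows = rows + 16
else:
    e = rows

k = 25 - 9 + 11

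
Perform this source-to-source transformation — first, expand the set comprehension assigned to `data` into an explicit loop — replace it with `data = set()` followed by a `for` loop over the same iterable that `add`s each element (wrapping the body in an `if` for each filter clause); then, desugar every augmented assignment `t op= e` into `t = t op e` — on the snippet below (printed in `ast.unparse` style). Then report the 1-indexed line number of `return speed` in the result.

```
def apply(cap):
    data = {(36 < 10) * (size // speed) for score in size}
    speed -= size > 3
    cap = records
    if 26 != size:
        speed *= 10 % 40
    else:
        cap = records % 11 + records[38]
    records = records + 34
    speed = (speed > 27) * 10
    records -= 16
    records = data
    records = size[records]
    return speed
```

16

Transformed code:
def apply(cap):
    data = set()
    for score in size:
        data.add((36 < 10) * (size // speed))
    speed = speed - (size > 3)
    cap = records
    if 26 != size:
        speed = speed * (10 % 40)
    else:
        cap = records % 11 + records[38]
    records = records + 34
    speed = (speed > 27) * 10
    records = records - 16
    records = data
    records = size[records]
    return speed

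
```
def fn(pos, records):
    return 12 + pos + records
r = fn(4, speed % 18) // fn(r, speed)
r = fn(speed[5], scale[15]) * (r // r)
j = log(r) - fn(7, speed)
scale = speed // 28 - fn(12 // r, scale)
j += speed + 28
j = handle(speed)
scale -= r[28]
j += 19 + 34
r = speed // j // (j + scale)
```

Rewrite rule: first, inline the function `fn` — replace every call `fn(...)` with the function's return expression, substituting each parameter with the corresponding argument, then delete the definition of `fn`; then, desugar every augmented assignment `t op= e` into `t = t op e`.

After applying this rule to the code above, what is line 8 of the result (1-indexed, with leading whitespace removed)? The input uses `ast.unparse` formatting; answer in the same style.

j = j + (19 + 34)

Transformed code:
r = (12 + 4 + speed % 18) // (12 + r + speed)
r = (12 + speed[5] + scale[15]) * (r // r)
j = log(r) - (12 + 7 + speed)
scale = speed // 28 - (12 + 12 // r + scale)
j = j + (speed + 28)
j = handle(speed)
scale = scale - r[28]
j = j + (19 + 34)
r = speed // j // (j + scale)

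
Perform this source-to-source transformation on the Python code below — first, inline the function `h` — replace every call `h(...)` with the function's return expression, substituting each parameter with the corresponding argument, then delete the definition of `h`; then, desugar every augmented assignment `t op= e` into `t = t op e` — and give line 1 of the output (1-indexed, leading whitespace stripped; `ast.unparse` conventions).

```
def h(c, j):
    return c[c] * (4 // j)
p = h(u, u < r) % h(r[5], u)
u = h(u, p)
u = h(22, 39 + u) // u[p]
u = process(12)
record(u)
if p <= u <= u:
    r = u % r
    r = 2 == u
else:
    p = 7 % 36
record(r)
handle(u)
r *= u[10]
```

p = u[u] * (4 // (u < r)) % (r[5][r[5]] * (4 // u))

Transformed code:
p = u[u] * (4 // (u < r)) % (r[5][r[5]] * (4 // u))
u = u[u] * (4 // p)
u = 22[22] * (4 // (39 + u)) // u[p]
u = process(12)
record(u)
if p <= u <= u:
    r = u % r
    r = 2 == u
else:
    p = 7 % 36
record(r)
handle(u)
r = r * u[10]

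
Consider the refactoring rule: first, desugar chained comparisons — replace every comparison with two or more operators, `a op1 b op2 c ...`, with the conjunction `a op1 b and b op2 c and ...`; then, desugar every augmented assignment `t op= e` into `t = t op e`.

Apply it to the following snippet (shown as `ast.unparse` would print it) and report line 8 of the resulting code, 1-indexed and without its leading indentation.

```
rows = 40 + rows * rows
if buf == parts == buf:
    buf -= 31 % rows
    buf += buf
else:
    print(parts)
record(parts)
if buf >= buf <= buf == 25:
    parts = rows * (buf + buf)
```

Transformed code:
rows = 40 + rows * rows
if buf == parts and parts == buf:
    buf = buf - 31 % rows
    buf = buf + buf
else:
    print(parts)
record(parts)
if buf >= buf and buf <= buf and (buf == 25):
    parts = rows * (buf + buf)

if buf >= buf and buf <= buf and (buf == 25):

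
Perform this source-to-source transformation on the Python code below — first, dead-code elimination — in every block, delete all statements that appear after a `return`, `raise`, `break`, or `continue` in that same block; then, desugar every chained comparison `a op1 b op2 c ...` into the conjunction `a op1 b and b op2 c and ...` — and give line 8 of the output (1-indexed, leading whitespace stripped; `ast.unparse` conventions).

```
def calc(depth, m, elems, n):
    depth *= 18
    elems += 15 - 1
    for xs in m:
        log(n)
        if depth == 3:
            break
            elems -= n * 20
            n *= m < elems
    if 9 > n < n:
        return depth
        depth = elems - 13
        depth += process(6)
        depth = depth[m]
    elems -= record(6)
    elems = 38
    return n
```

Transformed code:
def calc(depth, m, elems, n):
    depth *= 18
    elems += 15 - 1
    for xs in m:
        log(n)
        if depth == 3:
            break
    if 9 > n and n < n:
        return depth
    elems -= record(6)
    elems = 38
    return n

if 9 > n and n < n:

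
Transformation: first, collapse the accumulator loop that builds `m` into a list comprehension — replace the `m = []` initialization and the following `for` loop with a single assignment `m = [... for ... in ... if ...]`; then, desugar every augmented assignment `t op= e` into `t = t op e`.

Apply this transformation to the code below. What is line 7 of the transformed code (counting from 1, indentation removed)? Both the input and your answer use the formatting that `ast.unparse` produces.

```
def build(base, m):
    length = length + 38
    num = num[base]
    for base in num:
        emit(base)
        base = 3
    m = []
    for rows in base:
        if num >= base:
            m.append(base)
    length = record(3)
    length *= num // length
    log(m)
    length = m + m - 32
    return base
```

m = [base for rows in base if num >= base]

Transformed code:
def build(base, m):
    length = length + 38
    num = num[base]
    for base in num:
        emit(base)
        base = 3
    m = [base for rows in base if num >= base]
    length = record(3)
    length = length * (num // length)
    log(m)
    length = m + m - 32
    return base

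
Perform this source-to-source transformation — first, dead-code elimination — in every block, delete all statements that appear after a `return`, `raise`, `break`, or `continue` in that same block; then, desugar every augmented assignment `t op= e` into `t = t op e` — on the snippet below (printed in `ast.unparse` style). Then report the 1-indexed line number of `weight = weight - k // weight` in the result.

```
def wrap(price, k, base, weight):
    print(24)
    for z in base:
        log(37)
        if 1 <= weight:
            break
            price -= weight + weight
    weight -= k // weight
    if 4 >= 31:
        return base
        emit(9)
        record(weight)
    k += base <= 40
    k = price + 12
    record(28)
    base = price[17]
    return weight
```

Transformed code:
def wrap(price, k, base, weight):
    print(24)
    for z in base:
        log(37)
        if 1 <= weight:
            break
    weight = weight - k // weight
    if 4 >= 31:
        return base
    k = k + (base <= 40)
    k = price + 12
    record(28)
    base = price[17]
    return weight

7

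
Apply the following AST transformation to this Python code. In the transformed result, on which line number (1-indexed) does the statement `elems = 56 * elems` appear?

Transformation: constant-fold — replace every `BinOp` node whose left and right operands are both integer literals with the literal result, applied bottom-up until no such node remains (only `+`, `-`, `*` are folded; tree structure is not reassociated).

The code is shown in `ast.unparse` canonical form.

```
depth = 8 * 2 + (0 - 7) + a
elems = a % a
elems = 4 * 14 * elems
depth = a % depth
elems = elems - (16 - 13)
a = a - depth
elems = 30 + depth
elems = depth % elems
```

Transformed code:
depth = 9 + a
elems = a % a
elems = 56 * elems
depth = a % depth
elems = elems - 3
a = a - depth
elems = 30 + depth
elems = depth % elems

3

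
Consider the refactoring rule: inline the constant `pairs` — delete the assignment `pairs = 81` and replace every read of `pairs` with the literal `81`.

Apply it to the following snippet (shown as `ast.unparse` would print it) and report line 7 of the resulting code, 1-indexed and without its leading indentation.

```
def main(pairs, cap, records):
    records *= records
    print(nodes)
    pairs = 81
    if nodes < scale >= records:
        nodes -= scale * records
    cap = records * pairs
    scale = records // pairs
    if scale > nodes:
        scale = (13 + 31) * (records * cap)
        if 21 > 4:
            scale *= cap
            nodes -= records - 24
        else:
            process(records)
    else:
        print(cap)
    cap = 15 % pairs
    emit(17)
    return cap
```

Transformed code:
def main(pairs, cap, records):
    records *= records
    print(nodes)
    if nodes < scale >= records:
        nodes -= scale * records
    cap = records * 81
    scale = records // 81
    if scale > nodes:
        scale = (13 + 31) * (records * cap)
        if 21 > 4:
            scale *= cap
            nodes -= records - 24
        else:
            process(records)
    else:
        print(cap)
    cap = 15 % 81
    emit(17)
    return cap

scale = records // 81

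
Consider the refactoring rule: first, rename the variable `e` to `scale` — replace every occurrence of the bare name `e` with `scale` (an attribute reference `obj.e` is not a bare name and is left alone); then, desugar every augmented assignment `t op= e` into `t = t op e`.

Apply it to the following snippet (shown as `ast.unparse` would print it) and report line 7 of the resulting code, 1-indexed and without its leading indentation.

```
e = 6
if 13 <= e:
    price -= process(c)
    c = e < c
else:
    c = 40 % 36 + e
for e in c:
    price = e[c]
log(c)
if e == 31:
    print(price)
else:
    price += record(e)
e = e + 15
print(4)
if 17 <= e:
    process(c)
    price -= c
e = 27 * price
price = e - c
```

Transformed code:
scale = 6
if 13 <= scale:
    price = price - process(c)
    c = scale < c
else:
    c = 40 % 36 + scale
for scale in c:
    price = scale[c]
log(c)
if scale == 31:
    print(price)
else:
    price = price + record(scale)
scale = scale + 15
print(4)
if 17 <= scale:
    process(c)
    price = price - c
scale = 27 * price
price = scale - c

for scale in c:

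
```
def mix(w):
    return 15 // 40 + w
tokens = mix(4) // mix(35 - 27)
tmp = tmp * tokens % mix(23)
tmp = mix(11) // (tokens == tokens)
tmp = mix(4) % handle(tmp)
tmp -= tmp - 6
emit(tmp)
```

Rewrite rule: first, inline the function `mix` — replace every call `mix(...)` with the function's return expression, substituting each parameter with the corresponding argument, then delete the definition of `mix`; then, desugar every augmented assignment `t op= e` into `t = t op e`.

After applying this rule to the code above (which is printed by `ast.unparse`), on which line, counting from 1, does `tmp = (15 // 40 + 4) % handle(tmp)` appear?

4

Transformed code:
tokens = (15 // 40 + 4) // (15 // 40 + (35 - 27))
tmp = tmp * tokens % (15 // 40 + 23)
tmp = (15 // 40 + 11) // (tokens == tokens)
tmp = (15 // 40 + 4) % handle(tmp)
tmp = tmp - (tmp - 6)
emit(tmp)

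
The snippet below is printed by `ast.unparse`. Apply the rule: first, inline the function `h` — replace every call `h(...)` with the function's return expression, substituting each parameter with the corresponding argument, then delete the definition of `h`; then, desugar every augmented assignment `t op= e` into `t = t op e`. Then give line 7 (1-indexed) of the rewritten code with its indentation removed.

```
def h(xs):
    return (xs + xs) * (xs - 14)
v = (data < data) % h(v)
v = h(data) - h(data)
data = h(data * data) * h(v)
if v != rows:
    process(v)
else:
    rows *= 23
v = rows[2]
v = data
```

rows = rows * 23

Transformed code:
v = (data < data) % ((v + v) * (v - 14))
v = (data + data) * (data - 14) - (data + data) * (data - 14)
data = (data * data + data * data) * (data * data - 14) * ((v + v) * (v - 14))
if v != rows:
    process(v)
else:
    rows = rows * 23
v = rows[2]
v = data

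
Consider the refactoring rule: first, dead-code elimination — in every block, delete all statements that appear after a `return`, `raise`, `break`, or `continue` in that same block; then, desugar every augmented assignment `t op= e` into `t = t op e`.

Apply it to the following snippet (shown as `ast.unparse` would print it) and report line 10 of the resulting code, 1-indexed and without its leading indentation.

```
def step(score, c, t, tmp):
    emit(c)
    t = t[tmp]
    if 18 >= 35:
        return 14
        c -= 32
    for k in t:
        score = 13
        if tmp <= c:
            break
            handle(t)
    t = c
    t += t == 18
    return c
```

Transformed code:
def step(score, c, t, tmp):
    emit(c)
    t = t[tmp]
    if 18 >= 35:
        return 14
    for k in t:
        score = 13
        if tmp <= c:
            break
    t = c
    t = t + (t == 18)
    return c

t = c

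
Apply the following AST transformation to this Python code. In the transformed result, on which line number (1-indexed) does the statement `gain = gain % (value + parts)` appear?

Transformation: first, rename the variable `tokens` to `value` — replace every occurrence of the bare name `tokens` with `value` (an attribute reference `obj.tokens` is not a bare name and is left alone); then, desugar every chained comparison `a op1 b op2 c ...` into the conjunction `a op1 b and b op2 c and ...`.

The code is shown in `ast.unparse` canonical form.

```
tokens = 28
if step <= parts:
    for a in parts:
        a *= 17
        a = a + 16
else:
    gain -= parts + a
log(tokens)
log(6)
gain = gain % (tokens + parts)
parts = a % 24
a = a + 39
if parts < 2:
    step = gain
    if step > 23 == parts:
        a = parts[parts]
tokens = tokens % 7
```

Transformed code:
value = 28
if step <= parts:
    for a in parts:
        a *= 17
        a = a + 16
else:
    gain -= parts + a
log(value)
log(6)
gain = gain % (value + parts)
parts = a % 24
a = a + 39
if parts < 2:
    step = gain
    if step > 23 and 23 == parts:
        a = parts[parts]
value = value % 7

10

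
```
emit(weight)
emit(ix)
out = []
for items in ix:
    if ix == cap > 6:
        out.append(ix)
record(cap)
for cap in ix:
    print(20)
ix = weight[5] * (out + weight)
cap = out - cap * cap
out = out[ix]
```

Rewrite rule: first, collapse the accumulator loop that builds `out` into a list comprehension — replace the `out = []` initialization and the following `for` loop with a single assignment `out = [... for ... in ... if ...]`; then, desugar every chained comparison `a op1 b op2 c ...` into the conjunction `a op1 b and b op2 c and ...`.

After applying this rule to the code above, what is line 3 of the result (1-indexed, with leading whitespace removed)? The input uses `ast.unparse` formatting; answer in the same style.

Transformed code:
emit(weight)
emit(ix)
out = [ix for items in ix if ix == cap and cap > 6]
record(cap)
for cap in ix:
    print(20)
ix = weight[5] * (out + weight)
cap = out - cap * cap
out = out[ix]

out = [ix for items in ix if ix == cap and cap > 6]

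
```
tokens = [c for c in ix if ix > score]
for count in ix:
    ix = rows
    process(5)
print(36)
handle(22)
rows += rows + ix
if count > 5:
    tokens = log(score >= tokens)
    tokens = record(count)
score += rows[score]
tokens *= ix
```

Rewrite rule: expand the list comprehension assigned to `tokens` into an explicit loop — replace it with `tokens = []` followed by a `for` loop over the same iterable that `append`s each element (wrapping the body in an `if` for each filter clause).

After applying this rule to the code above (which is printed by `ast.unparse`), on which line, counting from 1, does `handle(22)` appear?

Transformed code:
tokens = []
for c in ix:
    if ix > score:
        tokens.append(c)
for count in ix:
    ix = rows
    process(5)
print(36)
handle(22)
rows += rows + ix
if count > 5:
    tokens = log(score >= tokens)
    tokens = record(count)
score += rows[score]
tokens *= ix

9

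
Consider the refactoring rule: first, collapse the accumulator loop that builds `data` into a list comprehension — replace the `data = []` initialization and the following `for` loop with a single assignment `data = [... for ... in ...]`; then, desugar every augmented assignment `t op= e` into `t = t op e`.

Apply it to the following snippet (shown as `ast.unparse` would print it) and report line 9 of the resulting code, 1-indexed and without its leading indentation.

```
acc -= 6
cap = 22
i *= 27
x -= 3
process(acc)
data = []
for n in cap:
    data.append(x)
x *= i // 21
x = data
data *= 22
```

Transformed code:
acc = acc - 6
cap = 22
i = i * 27
x = x - 3
process(acc)
data = [x for n in cap]
x = x * (i // 21)
x = data
data = data * 22

data = data * 22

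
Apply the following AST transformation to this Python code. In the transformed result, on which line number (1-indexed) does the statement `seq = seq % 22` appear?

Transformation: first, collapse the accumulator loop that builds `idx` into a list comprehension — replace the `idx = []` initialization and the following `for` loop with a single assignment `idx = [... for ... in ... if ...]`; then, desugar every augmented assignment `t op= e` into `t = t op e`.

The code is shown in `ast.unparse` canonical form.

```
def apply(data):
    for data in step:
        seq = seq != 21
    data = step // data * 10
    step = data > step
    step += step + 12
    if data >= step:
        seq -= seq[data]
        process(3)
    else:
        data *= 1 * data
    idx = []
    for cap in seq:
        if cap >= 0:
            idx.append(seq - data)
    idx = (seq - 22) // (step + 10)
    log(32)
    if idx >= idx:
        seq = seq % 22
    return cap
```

16

Transformed code:
def apply(data):
    for data in step:
        seq = seq != 21
    data = step // data * 10
    step = data > step
    step = step + (step + 12)
    if data >= step:
        seq = seq - seq[data]
        process(3)
    else:
        data = data * (1 * data)
    idx = [seq - data for cap in seq if cap >= 0]
    idx = (seq - 22) // (step + 10)
    log(32)
    if idx >= idx:
        seq = seq % 22
    return cap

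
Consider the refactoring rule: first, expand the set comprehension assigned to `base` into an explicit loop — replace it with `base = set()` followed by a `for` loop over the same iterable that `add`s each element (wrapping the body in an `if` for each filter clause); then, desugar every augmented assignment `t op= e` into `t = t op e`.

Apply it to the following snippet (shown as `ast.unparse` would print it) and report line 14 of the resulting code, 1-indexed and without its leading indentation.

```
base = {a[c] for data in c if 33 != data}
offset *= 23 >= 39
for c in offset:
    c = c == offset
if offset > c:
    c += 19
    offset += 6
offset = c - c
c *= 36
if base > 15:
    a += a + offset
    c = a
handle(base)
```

a = a + (a + offset)

Transformed code:
base = set()
for data in c:
    if 33 != data:
        base.add(a[c])
offset = offset * (23 >= 39)
for c in offset:
    c = c == offset
if offset > c:
    c = c + 19
    offset = offset + 6
offset = c - c
c = c * 36
if base > 15:
    a = a + (a + offset)
    c = a
handle(base)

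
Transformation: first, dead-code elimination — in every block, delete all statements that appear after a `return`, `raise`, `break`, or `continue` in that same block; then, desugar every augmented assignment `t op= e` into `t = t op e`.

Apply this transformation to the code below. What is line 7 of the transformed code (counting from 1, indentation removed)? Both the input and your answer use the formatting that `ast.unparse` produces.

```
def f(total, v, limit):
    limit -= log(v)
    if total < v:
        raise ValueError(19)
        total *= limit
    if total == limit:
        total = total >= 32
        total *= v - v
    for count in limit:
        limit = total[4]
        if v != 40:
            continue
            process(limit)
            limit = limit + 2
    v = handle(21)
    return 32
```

total = total * (v - v)

Transformed code:
def f(total, v, limit):
    limit = limit - log(v)
    if total < v:
        raise ValueError(19)
    if total == limit:
        total = total >= 32
        total = total * (v - v)
    for count in limit:
        limit = total[4]
        if v != 40:
            continue
    v = handle(21)
    return 32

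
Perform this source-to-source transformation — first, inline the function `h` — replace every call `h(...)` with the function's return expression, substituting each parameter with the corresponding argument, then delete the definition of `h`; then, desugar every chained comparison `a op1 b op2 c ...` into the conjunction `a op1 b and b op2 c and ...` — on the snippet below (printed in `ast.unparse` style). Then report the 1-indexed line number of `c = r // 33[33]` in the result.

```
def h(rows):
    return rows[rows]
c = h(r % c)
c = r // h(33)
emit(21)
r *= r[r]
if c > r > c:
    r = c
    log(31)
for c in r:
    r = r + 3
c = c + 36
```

Transformed code:
c = (r % c)[r % c]
c = r // 33[33]
emit(21)
r *= r[r]
if c > r and r > c:
    r = c
    log(31)
for c in r:
    r = r + 3
c = c + 36

2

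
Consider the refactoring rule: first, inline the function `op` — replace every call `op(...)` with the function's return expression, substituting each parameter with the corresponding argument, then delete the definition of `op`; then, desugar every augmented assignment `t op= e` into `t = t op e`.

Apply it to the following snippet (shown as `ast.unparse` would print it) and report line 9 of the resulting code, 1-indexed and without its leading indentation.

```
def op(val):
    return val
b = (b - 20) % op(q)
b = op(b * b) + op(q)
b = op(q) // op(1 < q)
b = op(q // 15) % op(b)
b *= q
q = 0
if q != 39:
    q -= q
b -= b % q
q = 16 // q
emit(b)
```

b = b - b % q

Transformed code:
b = (b - 20) % q
b = b * b + q
b = q // (1 < q)
b = q // 15 % b
b = b * q
q = 0
if q != 39:
    q = q - q
b = b - b % q
q = 16 // q
emit(b)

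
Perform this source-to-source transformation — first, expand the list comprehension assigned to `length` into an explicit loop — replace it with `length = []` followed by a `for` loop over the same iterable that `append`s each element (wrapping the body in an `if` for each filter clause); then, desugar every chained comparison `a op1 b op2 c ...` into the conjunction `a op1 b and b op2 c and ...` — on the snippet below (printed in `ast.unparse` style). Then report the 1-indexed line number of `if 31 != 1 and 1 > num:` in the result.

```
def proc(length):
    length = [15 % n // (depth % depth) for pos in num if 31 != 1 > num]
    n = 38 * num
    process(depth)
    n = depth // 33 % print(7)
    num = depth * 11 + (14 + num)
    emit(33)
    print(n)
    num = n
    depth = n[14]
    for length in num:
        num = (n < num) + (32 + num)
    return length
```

4

Transformed code:
def proc(length):
    length = []
    for pos in num:
        if 31 != 1 and 1 > num:
            length.append(15 % n // (depth % depth))
    n = 38 * num
    process(depth)
    n = depth // 33 % print(7)
    num = depth * 11 + (14 + num)
    emit(33)
    print(n)
    num = n
    depth = n[14]
    for length in num:
        num = (n < num) + (32 + num)
    return length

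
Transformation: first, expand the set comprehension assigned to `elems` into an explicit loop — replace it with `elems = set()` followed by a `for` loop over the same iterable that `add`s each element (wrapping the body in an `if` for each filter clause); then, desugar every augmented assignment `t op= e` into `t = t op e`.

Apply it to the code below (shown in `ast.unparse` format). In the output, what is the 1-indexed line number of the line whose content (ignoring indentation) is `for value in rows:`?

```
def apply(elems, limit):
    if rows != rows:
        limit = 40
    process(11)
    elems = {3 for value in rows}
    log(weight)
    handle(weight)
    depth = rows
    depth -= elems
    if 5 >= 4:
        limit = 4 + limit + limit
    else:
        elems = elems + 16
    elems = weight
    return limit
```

6

Transformed code:
def apply(elems, limit):
    if rows != rows:
        limit = 40
    process(11)
    elems = set()
    for value in rows:
        elems.add(3)
    log(weight)
    handle(weight)
    depth = rows
    depth = depth - elems
    if 5 >= 4:
        limit = 4 + limit + limit
    else:
        elems = elems + 16
    elems = weight
    return limit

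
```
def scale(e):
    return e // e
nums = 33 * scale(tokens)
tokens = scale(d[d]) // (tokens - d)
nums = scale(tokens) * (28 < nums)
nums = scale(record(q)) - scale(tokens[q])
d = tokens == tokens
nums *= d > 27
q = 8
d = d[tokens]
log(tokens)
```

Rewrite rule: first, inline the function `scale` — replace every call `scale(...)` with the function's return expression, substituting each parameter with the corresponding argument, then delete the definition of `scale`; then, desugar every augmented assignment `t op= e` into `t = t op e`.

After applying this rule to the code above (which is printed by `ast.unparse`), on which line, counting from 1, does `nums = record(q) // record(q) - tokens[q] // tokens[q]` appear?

4

Transformed code:
nums = 33 * (tokens // tokens)
tokens = d[d] // d[d] // (tokens - d)
nums = tokens // tokens * (28 < nums)
nums = record(q) // record(q) - tokens[q] // tokens[q]
d = tokens == tokens
nums = nums * (d > 27)
q = 8
d = d[tokens]
log(tokens)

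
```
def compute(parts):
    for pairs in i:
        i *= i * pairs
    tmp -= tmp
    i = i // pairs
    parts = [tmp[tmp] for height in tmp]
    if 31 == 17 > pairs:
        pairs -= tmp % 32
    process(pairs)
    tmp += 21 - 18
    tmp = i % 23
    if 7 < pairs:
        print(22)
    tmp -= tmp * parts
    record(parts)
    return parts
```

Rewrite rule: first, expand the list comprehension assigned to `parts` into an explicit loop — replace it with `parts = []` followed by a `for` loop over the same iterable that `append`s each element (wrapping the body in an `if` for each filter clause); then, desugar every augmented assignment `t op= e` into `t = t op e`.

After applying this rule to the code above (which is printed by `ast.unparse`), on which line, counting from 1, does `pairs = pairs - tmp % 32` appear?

Transformed code:
def compute(parts):
    for pairs in i:
        i = i * (i * pairs)
    tmp = tmp - tmp
    i = i // pairs
    parts = []
    for height in tmp:
        parts.append(tmp[tmp])
    if 31 == 17 > pairs:
        pairs = pairs - tmp % 32
    process(pairs)
    tmp = tmp + (21 - 18)
    tmp = i % 23
    if 7 < pairs:
        print(22)
    tmp = tmp - tmp * parts
    record(parts)
    return parts

10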